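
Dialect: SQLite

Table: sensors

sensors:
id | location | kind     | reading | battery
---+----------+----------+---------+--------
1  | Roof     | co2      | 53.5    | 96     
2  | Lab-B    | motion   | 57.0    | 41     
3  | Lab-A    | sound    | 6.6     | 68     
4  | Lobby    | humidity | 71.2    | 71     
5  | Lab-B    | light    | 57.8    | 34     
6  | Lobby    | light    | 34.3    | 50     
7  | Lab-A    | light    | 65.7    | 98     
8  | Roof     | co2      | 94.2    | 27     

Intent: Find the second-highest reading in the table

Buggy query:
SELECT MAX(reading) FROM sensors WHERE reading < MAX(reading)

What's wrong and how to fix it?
Bug: The inner MAX is an aggregate inside WHERE, which is not allowed

Fix: Compute the overall MAX in a subquery, then take MAX of rows below it

Corrected query:
SELECT MAX(reading) FROM sensors WHERE reading < (SELECT MAX(reading) FROM sensors)

Result:
MAX(reading)
------------
71.2        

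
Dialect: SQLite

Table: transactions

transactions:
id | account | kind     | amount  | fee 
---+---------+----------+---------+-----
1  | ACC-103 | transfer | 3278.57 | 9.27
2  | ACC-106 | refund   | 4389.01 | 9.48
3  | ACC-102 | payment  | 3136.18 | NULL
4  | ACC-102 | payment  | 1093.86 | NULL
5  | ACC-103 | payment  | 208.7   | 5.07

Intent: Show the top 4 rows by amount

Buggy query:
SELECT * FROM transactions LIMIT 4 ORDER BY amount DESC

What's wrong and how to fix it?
Bug: ORDER BY cannot follow LIMIT; LIMIT is the final clause

Fix: Sort with ORDER BY, then apply LIMIT

Corrected query:
SELECT * FROM transactions ORDER BY amount DESC LIMIT 4

Result:
id | account | kind     | amount  | fee 
---+---------+----------+---------+-----
2  | ACC-106 | refund   | 4389.01 | 9.48
1  | ACC-103 | transfer | 3278.57 | 9.27
3  | ACC-102 | payment  | 3136.18 | NULL
4  | ACC-102 | payment  | 1093.86 | NULL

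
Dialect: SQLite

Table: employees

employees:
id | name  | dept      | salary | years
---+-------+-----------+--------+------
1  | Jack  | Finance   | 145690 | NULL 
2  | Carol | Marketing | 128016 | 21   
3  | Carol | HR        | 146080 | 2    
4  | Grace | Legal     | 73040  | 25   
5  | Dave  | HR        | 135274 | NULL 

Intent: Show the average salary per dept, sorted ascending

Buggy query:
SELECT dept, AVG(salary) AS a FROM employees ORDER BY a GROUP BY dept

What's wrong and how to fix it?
Bug: GROUP BY must precede ORDER BY

Fix: Reorder: SELECT … FROM … GROUP BY … ORDER BY …

Corrected query:
SELECT dept, AVG(salary) AS a FROM employees GROUP BY dept ORDER BY a

Result:
dept      | a     
----------+-------
Legal     | 73040 
Marketing | 128016
HR        | 140677
Finance   | 145690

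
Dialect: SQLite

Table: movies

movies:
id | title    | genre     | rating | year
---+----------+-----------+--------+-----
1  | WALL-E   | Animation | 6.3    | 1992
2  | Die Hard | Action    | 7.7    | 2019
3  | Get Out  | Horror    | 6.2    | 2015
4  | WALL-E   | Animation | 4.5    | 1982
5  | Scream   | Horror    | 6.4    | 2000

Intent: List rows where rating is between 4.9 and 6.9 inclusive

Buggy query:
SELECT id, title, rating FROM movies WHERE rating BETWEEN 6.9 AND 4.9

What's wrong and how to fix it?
Bug: The bounds are reversed; BETWEEN a AND b requires a <= b to match anything

Fix: Swap the bounds so the smaller value comes first

Corrected query:
SELECT id, title, rating FROM movies WHERE rating BETWEEN 4.9 AND 6.9

Result:
id | title   | rating
---+---------+-------
1  | WALL-E  | 6.3   
3  | Get Out | 6.2   
5  | Scream  | 6.4   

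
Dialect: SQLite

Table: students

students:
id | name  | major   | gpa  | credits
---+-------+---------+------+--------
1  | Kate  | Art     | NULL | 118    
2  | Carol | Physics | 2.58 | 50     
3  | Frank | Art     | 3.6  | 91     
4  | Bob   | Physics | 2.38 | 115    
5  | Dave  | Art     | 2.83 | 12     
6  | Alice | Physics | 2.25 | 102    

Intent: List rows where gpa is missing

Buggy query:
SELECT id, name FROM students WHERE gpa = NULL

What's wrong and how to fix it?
Bug: Comparing to NULL with '=' never matches; NULL = NULL is unknown, not true

Fix: Replace '= NULL' with 'IS NULL'

Corrected query:
SELECT id, name FROM students WHERE gpa IS NULL

Result:
id | name
---+-----
1  | Kate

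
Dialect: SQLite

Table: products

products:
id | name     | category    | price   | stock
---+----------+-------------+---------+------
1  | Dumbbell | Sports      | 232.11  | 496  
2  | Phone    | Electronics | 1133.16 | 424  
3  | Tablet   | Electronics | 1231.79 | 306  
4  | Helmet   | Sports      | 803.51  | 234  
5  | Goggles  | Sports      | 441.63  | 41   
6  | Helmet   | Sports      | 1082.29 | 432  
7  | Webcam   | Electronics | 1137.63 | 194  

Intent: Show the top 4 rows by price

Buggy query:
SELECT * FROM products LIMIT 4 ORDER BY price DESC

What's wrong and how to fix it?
Bug: LIMIT must come after ORDER BY

Fix: Sort with ORDER BY, then apply LIMIT

Corrected query:
SELECT * FROM products ORDER BY price DESC LIMIT 4

Result:
id | name   | category    | price   | stock
---+--------+-------------+---------+------
3  | Tablet | Electronics | 1231.79 | 306  
7  | Webcam | Electronics | 1137.63 | 194  
2  | Phone  | Electronics | 1133.16 | 424  
6  | Helmet | Sports      | 1082.29 | 432  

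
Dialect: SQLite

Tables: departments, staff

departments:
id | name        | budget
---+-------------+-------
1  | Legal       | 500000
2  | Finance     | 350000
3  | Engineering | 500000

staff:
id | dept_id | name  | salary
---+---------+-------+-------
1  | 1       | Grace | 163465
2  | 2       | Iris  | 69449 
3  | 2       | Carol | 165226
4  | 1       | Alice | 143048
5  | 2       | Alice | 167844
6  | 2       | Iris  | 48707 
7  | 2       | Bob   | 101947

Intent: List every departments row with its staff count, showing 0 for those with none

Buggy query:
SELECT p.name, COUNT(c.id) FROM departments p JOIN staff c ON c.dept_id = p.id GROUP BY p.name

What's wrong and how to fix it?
Bug: An inner join excludes parents with zero children

Fix: Switch to LEFT JOIN to retain unmatched parent rows

Corrected query:
SELECT p.name, COUNT(c.id) FROM departments p LEFT JOIN staff c ON c.dept_id = p.id GROUP BY p.name

Result:
name        | COUNT(c.id)
------------+------------
Engineering | 0          
Finance     | 5          
Legal       | 2          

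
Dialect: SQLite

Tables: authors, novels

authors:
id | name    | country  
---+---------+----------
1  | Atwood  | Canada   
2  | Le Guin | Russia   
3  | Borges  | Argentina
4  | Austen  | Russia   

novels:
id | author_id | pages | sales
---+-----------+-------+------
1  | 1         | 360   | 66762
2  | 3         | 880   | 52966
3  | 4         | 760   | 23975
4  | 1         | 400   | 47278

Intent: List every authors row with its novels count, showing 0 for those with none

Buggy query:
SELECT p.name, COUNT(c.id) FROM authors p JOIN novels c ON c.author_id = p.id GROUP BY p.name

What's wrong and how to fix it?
Bug: INNER JOIN drops authors rows that have no matching novels rows

Fix: Use LEFT JOIN so parents without children still appear (COUNT(c.id) gives 0)

Corrected query:
SELECT p.name, COUNT(c.id) FROM authors p LEFT JOIN novels c ON c.author_id = p.id GROUP BY p.name

Result:
name    | COUNT(c.id)
--------+------------
Atwood  | 2          
Austen  | 1          
Borges  | 1          
Le Guin | 0          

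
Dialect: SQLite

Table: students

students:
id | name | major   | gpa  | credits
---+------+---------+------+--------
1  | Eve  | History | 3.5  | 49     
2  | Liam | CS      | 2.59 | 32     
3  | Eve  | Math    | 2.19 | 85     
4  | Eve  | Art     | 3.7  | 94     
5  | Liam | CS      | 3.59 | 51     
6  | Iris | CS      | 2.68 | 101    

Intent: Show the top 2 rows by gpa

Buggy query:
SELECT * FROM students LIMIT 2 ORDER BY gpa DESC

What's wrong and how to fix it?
Bug: LIMIT must come after ORDER BY

Fix: Sort with ORDER BY, then apply LIMIT

Corrected query:
SELECT * FROM students ORDER BY gpa DESC LIMIT 2

Result:
id | name | major | gpa  | credits
---+------+-------+------+--------
4  | Eve  | Art   | 3.7  | 94     
5  | Liam | CS    | 3.59 | 51     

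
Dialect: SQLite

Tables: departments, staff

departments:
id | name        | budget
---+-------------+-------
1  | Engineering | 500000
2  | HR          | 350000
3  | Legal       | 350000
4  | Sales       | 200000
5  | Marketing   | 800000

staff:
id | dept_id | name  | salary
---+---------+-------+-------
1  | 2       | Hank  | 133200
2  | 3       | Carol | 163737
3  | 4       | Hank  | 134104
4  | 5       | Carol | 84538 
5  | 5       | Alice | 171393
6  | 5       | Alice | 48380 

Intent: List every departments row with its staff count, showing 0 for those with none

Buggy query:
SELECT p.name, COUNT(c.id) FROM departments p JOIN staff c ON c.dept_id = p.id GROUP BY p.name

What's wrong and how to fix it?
Bug: INNER JOIN drops departments rows that have no matching staff rows

Fix: Use LEFT JOIN so parents without children still appear (COUNT(c.id) gives 0)

Corrected query:
SELECT p.name, COUNT(c.id) FROM departments p LEFT JOIN staff c ON c.dept_id = p.id GROUP BY p.name

Result:
name        | COUNT(c.id)
------------+------------
Engineering | 0          
HR          | 1          
Legal       | 1          
Marketing   | 3          
Sales       | 1          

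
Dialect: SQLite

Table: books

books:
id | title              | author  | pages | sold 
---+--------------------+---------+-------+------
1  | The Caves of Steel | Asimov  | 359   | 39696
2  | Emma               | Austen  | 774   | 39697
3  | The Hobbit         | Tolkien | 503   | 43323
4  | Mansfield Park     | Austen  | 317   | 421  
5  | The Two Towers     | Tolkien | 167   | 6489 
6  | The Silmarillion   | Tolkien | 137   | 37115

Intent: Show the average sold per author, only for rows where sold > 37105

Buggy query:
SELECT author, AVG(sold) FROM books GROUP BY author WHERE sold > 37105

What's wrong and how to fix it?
Bug: Row-level WHERE must come before GROUP BY in the clause order

Fix: Place WHERE between FROM and GROUP BY

Corrected query:
SELECT author, AVG(sold) FROM books WHERE sold > 37105 GROUP BY author

Result:
author  | AVG(sold)
--------+----------
Asimov  | 39696    
Austen  | 39697    
Tolkien | 40219    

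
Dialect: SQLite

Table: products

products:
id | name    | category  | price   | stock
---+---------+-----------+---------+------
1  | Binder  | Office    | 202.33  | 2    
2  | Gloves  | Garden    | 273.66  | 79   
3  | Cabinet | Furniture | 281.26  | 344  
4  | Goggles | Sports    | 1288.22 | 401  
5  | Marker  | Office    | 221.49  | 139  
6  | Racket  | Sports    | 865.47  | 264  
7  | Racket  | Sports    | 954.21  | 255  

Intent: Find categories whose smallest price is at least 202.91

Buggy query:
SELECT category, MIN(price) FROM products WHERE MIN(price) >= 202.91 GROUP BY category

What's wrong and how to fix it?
Bug: MIN() in WHERE is a misuse of aggregate

Fix: Replace WHERE with HAVING after the GROUP BY

Corrected query:
SELECT category, MIN(price) FROM products GROUP BY category HAVING MIN(price) >= 202.91

Result:
category  | MIN(price)
----------+-----------
Furniture | 281.26    
Garden    | 273.66    
Sports    | 865.47    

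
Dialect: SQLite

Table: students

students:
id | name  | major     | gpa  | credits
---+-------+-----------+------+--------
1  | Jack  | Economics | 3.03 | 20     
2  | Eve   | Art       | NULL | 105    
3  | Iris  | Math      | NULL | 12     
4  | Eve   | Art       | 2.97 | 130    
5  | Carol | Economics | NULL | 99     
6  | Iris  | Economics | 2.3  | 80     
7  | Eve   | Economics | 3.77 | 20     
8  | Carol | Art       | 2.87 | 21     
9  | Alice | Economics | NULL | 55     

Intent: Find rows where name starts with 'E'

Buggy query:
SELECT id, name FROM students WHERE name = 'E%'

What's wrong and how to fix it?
Bug: Wildcards only work with LIKE; '=' treats '%' as a literal character

Fix: Replace '=' with LIKE so 'E%' is treated as a pattern

Corrected query:
SELECT id, name FROM students WHERE name LIKE 'E%'

Result:
id | name
---+-----
2  | Eve 
4  | Eve 
7  | Eve 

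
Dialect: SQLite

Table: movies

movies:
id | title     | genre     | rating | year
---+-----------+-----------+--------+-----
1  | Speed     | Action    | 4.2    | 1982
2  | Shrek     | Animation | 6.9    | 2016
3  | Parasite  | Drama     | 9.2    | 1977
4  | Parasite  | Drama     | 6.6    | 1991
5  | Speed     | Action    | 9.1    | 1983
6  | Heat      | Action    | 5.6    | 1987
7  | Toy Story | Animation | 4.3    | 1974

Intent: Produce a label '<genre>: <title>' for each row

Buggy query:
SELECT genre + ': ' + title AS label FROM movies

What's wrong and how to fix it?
Bug: '+' is numeric addition; on text columns SQLite converts them to 0 instead of concatenating

Fix: Use the || operator for string concatenation

Corrected query:
SELECT genre || ': ' || title AS label FROM movies

Result:
label               
--------------------
Action: Speed       
Animation: Shrek    
Drama: Parasite     
Drama: Parasite     
Action: Speed       
Action: Heat        
Animation: Toy Story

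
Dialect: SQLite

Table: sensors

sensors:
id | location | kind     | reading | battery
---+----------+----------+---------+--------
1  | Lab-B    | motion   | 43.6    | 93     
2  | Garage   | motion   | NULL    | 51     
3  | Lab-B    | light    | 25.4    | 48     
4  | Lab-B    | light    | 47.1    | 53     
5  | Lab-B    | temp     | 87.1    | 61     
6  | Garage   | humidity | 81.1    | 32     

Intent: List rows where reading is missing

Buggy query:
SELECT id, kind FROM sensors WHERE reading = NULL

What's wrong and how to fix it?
Bug: '= NULL' is always unknown in SQL three-valued logic, so no rows match

Fix: Use IS NULL to test for NULL

Corrected query:
SELECT id, kind FROM sensors WHERE reading IS NULL

Result:
id | kind  
---+-------
2  | motion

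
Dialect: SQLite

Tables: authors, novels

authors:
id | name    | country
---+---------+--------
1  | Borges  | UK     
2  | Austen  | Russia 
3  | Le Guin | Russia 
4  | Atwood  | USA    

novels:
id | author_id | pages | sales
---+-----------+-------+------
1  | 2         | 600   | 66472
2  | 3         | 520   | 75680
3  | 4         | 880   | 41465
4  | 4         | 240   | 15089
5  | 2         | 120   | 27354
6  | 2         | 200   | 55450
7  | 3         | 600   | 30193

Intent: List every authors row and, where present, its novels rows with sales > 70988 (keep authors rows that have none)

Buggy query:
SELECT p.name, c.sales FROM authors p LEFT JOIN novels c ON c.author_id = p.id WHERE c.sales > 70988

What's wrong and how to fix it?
Bug: Filtering c.sales in WHERE discards the NULL rows produced by LEFT JOIN, turning it into an inner join

Fix: Put 'c.sales > 70988' in the JOIN's ON clause instead of WHERE

Corrected query:
SELECT p.name, c.sales FROM authors p LEFT JOIN novels c ON c.author_id = p.id AND c.sales > 70988

Result:
name    | sales
--------+------
Borges  | NULL 
Austen  | NULL 
Le Guin | 75680
Atwood  | NULL 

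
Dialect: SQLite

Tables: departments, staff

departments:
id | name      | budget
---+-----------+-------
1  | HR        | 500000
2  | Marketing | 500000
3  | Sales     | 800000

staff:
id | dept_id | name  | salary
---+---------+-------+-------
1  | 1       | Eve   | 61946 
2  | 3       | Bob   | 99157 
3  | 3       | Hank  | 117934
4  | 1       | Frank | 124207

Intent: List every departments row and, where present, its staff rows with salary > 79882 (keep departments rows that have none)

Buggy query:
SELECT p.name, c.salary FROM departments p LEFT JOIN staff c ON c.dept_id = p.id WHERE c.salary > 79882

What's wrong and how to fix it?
Bug: A WHERE condition on the right-hand table after LEFT JOIN drops unmatched parents

Fix: Put 'c.salary > 79882' in the JOIN's ON clause instead of WHERE

Corrected query:
SELECT p.name, c.salary FROM departments p LEFT JOIN staff c ON c.dept_id = p.id AND c.salary > 79882

Result:
name      | salary
----------+-------
HR        | 124207
Marketing | NULL  
Sales     | 99157 
Sales     | 117934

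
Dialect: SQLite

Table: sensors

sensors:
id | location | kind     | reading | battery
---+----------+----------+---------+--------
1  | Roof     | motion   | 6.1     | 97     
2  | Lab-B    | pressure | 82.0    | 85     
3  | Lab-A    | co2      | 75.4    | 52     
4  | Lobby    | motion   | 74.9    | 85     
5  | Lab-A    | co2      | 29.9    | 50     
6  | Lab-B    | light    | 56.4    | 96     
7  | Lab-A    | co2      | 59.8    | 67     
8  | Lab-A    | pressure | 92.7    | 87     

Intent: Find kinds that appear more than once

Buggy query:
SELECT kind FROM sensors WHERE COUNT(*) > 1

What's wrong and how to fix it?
Bug: COUNT(*) is an aggregate and cannot be used in WHERE

Fix: Group first, then use HAVING for the count condition

Corrected query:
SELECT kind FROM sensors GROUP BY kind HAVING COUNT(*) > 1

Result:
kind    
--------
co2     
motion  
pressure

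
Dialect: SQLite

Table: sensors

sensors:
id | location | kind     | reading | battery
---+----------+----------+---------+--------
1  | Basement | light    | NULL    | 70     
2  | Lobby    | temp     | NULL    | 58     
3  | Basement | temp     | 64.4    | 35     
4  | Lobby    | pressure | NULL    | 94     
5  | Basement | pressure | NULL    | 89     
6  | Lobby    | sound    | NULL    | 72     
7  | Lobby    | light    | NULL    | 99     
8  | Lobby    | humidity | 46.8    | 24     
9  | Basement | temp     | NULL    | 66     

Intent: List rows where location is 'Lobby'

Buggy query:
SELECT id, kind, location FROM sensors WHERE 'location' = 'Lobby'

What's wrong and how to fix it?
Bug: Single quotes denote string literals in SQL; the column name is being compared as a constant string

Fix: Reference the column as location without single quotes

Corrected query:
SELECT id, kind, location FROM sensors WHERE location = 'Lobby'

Result:
id | kind     | location
---+----------+---------
2  | temp     | Lobby   
4  | pressure | Lobby   
6  | sound    | Lobby   
7  | light    | Lobby   
8  | humidity | Lobby   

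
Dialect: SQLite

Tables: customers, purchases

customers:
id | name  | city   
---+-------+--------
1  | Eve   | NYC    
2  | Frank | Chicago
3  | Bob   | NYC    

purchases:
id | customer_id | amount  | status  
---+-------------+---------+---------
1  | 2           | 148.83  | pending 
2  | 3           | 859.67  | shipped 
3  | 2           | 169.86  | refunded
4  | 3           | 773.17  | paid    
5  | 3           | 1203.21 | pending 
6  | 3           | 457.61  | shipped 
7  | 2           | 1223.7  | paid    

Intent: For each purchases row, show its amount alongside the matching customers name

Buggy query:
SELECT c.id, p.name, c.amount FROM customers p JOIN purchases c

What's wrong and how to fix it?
Bug: Missing join condition: each purchases row is matched to all customers rows instead of just its own

Fix: Specify the join condition linking the foreign key to the parent id

Corrected query:
SELECT c.id, p.name, c.amount FROM customers p JOIN purchases c ON c.customer_id = p.id

Result:
id | name  | amount 
---+-------+--------
1  | Frank | 148.83 
2  | Bob   | 859.67 
3  | Frank | 169.86 
4  | Bob   | 773.17 
5  | Bob   | 1203.21
6  | Bob   | 457.61 
7  | Frank | 1223.7 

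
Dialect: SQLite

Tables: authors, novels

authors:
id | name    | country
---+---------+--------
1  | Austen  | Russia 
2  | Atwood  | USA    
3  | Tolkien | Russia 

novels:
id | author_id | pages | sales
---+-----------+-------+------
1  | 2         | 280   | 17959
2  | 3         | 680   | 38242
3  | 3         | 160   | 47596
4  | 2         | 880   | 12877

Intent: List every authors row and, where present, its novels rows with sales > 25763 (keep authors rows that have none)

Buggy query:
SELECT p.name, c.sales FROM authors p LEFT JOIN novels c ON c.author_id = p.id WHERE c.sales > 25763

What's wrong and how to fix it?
Bug: Filtering c.sales in WHERE discards the NULL rows produced by LEFT JOIN, turning it into an inner join

Fix: Move the right-table condition into the ON clause so unmatched parents are kept

Corrected query:
SELECT p.name, c.sales FROM authors p LEFT JOIN novels c ON c.author_id = p.id AND c.sales > 25763

Result:
name    | sales
--------+------
Austen  | NULL 
Atwood  | NULL 
Tolkien | 38242
Tolkien | 47596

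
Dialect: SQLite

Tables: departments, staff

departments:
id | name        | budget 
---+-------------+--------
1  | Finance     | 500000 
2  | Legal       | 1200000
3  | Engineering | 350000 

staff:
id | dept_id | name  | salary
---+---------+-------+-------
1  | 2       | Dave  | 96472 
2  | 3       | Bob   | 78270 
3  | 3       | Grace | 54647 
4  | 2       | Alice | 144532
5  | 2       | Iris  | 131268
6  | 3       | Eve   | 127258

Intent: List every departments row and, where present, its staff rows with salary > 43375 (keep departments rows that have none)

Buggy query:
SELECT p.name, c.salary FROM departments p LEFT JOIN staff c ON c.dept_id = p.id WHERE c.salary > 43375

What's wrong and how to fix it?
Bug: A WHERE condition on the right-hand table after LEFT JOIN drops unmatched parents

Fix: Move the right-table condition into the ON clause so unmatched parents are kept

Corrected query:
SELECT p.name, c.salary FROM departments p LEFT JOIN staff c ON c.dept_id = p.id AND c.salary > 43375

Result:
name        | salary
------------+-------
Finance     | NULL  
Legal       | 96472 
Legal       | 131268
Legal       | 144532
Engineering | 54647 
Engineering | 78270 
Engineering | 127258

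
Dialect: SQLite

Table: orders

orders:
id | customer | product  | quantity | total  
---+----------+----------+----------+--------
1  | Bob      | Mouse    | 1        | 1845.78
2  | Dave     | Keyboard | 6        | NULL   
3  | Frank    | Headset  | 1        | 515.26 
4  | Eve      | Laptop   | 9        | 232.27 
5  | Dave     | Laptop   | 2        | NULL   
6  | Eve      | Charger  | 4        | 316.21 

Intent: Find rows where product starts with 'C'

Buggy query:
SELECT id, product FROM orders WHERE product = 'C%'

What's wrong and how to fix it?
Bug: '=' compares the literal string including the % character; pattern matching needs LIKE

Fix: Use LIKE for wildcard pattern matching

Corrected query:
SELECT id, product FROM orders WHERE product LIKE 'C%'

Result:
id | product
---+--------
6  | Charger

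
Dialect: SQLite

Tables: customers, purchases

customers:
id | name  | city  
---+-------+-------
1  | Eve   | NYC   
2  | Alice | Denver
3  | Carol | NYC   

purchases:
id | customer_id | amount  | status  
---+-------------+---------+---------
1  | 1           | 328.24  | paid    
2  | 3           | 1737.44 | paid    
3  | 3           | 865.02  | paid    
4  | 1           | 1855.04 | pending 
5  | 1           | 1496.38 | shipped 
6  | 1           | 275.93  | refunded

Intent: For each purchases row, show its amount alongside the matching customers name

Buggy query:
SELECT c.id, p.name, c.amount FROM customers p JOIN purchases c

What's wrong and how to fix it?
Bug: JOIN with no ON clause produces a cartesian product; every purchases row pairs with every customers row

Fix: Specify the join condition linking the foreign key to the parent id

Corrected query:
SELECT c.id, p.name, c.amount FROM customers p JOIN purchases c ON c.customer_id = p.id

Result:
id | name  | amount 
---+-------+--------
1  | Eve   | 328.24 
2  | Carol | 1737.44
3  | Carol | 865.02 
4  | Eve   | 1855.04
5  | Eve   | 1496.38
6  | Eve   | 275.93 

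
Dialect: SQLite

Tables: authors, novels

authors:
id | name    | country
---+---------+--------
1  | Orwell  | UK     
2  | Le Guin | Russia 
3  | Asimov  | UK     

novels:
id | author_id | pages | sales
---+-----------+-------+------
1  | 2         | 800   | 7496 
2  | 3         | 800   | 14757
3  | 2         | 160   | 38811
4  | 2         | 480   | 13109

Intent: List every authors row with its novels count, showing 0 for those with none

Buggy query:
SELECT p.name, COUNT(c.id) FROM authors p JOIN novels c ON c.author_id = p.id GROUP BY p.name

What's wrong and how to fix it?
Bug: INNER JOIN drops authors rows that have no matching novels rows

Fix: Use LEFT JOIN so parents without children still appear (COUNT(c.id) gives 0)

Corrected query:
SELECT p.name, COUNT(c.id) FROM authors p LEFT JOIN novels c ON c.author_id = p.id GROUP BY p.name

Result:
name    | COUNT(c.id)
--------+------------
Asimov  | 1          
Le Guin | 3          
Orwell  | 0          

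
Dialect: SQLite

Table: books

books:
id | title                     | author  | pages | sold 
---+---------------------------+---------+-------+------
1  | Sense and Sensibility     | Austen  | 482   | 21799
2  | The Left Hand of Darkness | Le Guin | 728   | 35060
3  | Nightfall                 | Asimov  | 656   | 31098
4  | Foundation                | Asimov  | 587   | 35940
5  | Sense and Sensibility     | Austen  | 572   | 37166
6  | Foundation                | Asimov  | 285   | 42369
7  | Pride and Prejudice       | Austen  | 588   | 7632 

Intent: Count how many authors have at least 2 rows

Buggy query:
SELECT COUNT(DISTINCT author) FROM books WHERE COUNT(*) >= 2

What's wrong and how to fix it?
Bug: COUNT(*) cannot appear in WHERE; the per-group count doesn't exist yet

Fix: Use a subquery that GROUPs and filters with HAVING, then count its rows

Corrected query:
SELECT COUNT(*) FROM (SELECT author FROM books GROUP BY author HAVING COUNT(*) >= 2)

Result:
COUNT(*)
--------
2       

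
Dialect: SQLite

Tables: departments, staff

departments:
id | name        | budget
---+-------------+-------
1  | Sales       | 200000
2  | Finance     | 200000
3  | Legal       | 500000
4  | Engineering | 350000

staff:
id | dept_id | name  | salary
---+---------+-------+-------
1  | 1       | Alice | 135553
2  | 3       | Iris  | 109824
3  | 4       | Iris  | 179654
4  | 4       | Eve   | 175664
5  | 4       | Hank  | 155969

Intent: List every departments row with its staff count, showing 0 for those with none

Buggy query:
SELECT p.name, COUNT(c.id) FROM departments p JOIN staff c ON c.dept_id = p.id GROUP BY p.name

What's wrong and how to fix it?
Bug: An inner join excludes parents with zero children

Fix: Use LEFT JOIN so parents without children still appear (COUNT(c.id) gives 0)

Corrected query:
SELECT p.name, COUNT(c.id) FROM departments p LEFT JOIN staff c ON c.dept_id = p.id GROUP BY p.name

Result:
name        | COUNT(c.id)
------------+------------
Engineering | 3          
Finance     | 0          
Legal       | 1          
Sales       | 1          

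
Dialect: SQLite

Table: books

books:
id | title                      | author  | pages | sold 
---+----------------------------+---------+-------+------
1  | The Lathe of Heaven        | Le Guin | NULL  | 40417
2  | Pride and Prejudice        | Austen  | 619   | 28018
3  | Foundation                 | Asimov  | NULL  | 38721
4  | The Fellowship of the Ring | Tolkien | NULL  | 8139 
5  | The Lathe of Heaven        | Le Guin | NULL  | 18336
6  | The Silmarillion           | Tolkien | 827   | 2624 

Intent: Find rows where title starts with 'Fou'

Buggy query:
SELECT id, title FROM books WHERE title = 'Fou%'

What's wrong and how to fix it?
Bug: '=' compares the literal string including the % character; pattern matching needs LIKE

Fix: Use LIKE for wildcard pattern matching

Corrected query:
SELECT id, title FROM books WHERE title LIKE 'Fou%'

Result:
id | title     
---+-----------
3  | Foundation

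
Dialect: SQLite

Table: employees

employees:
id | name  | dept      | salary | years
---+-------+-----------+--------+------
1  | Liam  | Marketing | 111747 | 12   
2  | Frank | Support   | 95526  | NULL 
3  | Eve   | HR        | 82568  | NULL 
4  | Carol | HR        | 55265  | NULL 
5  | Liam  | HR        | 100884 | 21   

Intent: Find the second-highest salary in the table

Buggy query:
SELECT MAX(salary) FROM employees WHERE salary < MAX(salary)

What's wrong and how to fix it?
Bug: The inner MAX is an aggregate inside WHERE, which is not allowed

Fix: Compute the overall MAX in a subquery, then take MAX of rows below it

Corrected query:
SELECT MAX(salary) FROM employees WHERE salary < (SELECT MAX(salary) FROM employees)

Result:
MAX(salary)
-----------
100884     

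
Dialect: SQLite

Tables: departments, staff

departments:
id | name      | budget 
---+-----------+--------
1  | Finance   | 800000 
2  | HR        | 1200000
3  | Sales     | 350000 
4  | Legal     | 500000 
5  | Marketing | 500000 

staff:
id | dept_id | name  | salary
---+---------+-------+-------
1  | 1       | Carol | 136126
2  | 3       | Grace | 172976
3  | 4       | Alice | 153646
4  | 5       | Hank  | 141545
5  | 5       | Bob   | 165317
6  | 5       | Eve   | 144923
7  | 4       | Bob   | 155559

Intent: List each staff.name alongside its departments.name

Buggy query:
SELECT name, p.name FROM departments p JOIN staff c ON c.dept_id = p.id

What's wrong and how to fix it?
Bug: Both tables have a 'name' column; the unqualified reference is ambiguous

Fix: Qualify the column with its table alias (c.name)

Corrected query:
SELECT c.name, p.name FROM departments p JOIN staff c ON c.dept_id = p.id

Result:
name  | name     
------+----------
Carol | Finance  
Grace | Sales    
Alice | Legal    
Hank  | Marketing
Bob   | Marketing
Eve   | Marketing
Bob   | Legal    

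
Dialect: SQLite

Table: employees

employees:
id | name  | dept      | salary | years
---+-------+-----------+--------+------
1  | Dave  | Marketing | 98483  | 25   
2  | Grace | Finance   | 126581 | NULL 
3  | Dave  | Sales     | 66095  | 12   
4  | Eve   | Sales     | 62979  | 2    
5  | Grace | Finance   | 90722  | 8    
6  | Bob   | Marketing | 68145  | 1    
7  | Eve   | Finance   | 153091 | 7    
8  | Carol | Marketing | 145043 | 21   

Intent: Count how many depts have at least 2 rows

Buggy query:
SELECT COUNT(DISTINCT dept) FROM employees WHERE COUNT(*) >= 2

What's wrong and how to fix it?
Bug: WHERE filters individual rows, not groups, so a group-level COUNT is invalid there

Fix: Group first with HAVING COUNT(*) >= 2, then COUNT the resulting groups

Corrected query:
SELECT COUNT(*) FROM (SELECT dept FROM employees GROUP BY dept HAVING COUNT(*) >= 2)

Result:
COUNT(*)
--------
3       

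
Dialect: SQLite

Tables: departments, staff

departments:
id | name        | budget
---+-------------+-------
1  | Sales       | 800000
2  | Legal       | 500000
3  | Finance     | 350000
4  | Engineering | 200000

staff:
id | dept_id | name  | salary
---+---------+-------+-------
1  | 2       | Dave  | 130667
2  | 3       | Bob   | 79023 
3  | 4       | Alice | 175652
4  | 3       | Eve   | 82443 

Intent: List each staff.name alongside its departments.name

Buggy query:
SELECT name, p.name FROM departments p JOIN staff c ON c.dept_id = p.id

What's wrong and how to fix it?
Bug: 'name' exists in both joined tables, so the database can't tell which one is meant

Fix: Prefix ambiguous columns with the table alias

Corrected query:
SELECT c.name, p.name FROM departments p JOIN staff c ON c.dept_id = p.id

Result:
name  | name       
------+------------
Dave  | Legal      
Bob   | Finance    
Alice | Engineering
Eve   | Finance    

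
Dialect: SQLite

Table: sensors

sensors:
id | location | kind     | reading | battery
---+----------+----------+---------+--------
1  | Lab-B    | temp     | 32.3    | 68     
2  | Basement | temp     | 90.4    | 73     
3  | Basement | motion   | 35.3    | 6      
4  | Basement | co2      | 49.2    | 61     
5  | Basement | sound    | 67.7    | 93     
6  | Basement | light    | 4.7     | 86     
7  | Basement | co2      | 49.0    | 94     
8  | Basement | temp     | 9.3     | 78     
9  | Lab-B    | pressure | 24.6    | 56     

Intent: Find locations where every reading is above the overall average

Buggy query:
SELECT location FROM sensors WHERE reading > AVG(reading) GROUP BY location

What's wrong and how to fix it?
Bug: AVG() is an aggregate; it can't sit directly in WHERE

Fix: Use a subquery for AVG and a HAVING MIN(...) filter so the condition holds for every row in the group

Corrected query:
SELECT location FROM sensors GROUP BY location HAVING MIN(reading) > (SELECT AVG(reading) FROM sensors)

Result:
(no rows)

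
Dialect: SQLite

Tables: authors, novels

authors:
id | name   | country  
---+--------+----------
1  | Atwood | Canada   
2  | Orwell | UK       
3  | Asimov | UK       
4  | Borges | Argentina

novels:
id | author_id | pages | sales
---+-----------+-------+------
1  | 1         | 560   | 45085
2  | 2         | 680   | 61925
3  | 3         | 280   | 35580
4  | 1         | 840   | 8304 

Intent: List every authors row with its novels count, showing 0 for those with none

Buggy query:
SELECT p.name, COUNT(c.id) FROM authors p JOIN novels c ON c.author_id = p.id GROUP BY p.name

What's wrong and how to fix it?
Bug: INNER JOIN drops authors rows that have no matching novels rows

Fix: Use LEFT JOIN so parents without children still appear (COUNT(c.id) gives 0)

Corrected query:
SELECT p.name, COUNT(c.id) FROM authors p LEFT JOIN novels c ON c.author_id = p.id GROUP BY p.name

Result:
name   | COUNT(c.id)
-------+------------
Asimov | 1          
Atwood | 2          
Borges | 0          
Orwell | 1          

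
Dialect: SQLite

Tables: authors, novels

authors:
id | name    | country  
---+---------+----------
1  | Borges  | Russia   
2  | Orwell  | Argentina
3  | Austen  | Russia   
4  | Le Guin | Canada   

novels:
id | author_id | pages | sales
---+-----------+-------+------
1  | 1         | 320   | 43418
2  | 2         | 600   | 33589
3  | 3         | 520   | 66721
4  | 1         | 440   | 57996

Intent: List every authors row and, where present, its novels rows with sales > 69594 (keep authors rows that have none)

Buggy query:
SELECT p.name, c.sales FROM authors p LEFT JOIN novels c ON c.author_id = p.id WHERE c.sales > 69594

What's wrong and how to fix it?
Bug: A WHERE condition on the right-hand table after LEFT JOIN drops unmatched parents

Fix: Move the right-table condition into the ON clause so unmatched parents are kept

Corrected query:
SELECT p.name, c.sales FROM authors p LEFT JOIN novels c ON c.author_id = p.id AND c.sales > 69594

Result:
name    | sales
--------+------
Borges  | NULL 
Orwell  | NULL 
Austen  | NULL 
Le Guin | NULL 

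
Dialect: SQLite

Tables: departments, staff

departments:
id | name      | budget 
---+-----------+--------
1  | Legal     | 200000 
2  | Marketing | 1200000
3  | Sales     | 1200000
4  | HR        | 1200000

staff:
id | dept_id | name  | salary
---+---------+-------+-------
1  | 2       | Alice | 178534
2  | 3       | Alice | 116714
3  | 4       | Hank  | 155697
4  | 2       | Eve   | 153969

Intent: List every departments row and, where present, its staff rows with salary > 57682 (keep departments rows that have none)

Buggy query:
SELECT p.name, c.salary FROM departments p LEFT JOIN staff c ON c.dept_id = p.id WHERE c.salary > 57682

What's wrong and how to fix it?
Bug: Filtering c.salary in WHERE discards the NULL rows produced by LEFT JOIN, turning it into an inner join

Fix: Put 'c.salary > 57682' in the JOIN's ON clause instead of WHERE

Corrected query:
SELECT p.name, c.salary FROM departments p LEFT JOIN staff c ON c.dept_id = p.id AND c.salary > 57682

Result:
name      | salary
----------+-------
Legal     | NULL  
Marketing | 153969
Marketing | 178534
Sales     | 116714
HR        | 155697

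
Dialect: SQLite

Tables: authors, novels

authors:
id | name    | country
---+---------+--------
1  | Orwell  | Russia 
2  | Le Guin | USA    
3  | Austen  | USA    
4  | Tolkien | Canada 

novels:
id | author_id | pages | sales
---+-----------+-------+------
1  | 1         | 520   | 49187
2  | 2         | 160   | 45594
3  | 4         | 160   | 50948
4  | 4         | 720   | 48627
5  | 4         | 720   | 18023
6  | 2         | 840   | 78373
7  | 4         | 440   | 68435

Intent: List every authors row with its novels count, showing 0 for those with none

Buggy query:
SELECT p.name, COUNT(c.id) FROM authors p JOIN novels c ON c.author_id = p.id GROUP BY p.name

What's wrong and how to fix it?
Bug: INNER JOIN drops authors rows that have no matching novels rows

Fix: Switch to LEFT JOIN to retain unmatched parent rows

Corrected query:
SELECT p.name, COUNT(c.id) FROM authors p LEFT JOIN novels c ON c.author_id = p.id GROUP BY p.name

Result:
name    | COUNT(c.id)
--------+------------
Austen  | 0          
Le Guin | 2          
Orwell  | 1          
Tolkien | 4          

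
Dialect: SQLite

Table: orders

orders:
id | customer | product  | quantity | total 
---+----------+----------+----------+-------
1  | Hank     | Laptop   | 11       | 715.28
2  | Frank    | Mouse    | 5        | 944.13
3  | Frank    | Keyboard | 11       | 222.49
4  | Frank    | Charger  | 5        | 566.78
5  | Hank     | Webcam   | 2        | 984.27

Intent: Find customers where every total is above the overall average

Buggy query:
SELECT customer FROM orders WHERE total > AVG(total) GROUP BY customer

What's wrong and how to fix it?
Bug: WHERE evaluates per row before aggregation, so AVG() is unavailable

Fix: Use a subquery for AVG and a HAVING MIN(...) filter so the condition holds for every row in the group

Corrected query:
SELECT customer FROM orders GROUP BY customer HAVING MIN(total) > (SELECT AVG(total) FROM orders)

Result:
customer
--------
Hank    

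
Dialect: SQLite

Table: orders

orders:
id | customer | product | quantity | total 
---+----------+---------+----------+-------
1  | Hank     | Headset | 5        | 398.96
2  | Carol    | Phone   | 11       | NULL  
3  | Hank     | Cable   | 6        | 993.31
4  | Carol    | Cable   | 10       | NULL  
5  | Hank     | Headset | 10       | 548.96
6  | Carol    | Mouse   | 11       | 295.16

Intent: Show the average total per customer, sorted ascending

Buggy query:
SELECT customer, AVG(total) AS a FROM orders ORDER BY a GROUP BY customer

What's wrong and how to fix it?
Bug: ORDER BY appears before GROUP BY; SQL clause order requires GROUP BY first

Fix: Move ORDER BY to the end, after GROUP BY

Corrected query:
SELECT customer, AVG(total) AS a FROM orders GROUP BY customer ORDER BY a

Result:
customer | a         
---------+-----------
Carol    | 295.16    
Hank     | 647.076667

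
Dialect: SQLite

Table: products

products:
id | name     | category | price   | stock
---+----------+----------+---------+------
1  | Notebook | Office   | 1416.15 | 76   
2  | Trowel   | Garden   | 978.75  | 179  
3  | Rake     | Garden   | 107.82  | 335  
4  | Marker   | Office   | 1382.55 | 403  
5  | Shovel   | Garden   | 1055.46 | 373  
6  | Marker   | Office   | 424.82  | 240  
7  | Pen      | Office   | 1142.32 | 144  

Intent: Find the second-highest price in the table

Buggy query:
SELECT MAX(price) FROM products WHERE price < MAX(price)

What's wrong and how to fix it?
Bug: The inner MAX is an aggregate inside WHERE, which is not allowed

Fix: Put the inner MAX in a scalar subquery

Corrected query:
SELECT MAX(price) FROM products WHERE price < (SELECT MAX(price) FROM products)

Result:
MAX(price)
----------
1382.55   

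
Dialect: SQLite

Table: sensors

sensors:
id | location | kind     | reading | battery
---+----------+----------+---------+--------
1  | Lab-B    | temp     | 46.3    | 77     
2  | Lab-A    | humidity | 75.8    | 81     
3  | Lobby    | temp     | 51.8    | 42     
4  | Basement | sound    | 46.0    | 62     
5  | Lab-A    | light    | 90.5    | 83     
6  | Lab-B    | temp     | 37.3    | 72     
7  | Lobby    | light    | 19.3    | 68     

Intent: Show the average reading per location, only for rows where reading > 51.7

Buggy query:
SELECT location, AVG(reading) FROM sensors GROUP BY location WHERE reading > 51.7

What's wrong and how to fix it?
Bug: Row-level WHERE must come before GROUP BY in the clause order

Fix: Move the WHERE clause before GROUP BY

Corrected query:
SELECT location, AVG(reading) FROM sensors WHERE reading > 51.7 GROUP BY location

Result:
location | AVG(reading)
---------+-------------
Lab-A    | 83.15       
Lobby    | 51.8        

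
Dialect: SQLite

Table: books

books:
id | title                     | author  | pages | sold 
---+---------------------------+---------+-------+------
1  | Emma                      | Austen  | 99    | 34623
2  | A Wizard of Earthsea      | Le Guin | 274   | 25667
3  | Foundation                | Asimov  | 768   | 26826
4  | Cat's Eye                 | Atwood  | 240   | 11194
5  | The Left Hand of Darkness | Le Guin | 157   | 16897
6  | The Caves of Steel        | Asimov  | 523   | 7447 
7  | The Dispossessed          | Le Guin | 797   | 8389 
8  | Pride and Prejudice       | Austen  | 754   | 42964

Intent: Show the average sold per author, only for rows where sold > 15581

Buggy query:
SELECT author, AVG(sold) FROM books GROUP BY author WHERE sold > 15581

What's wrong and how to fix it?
Bug: Row-level WHERE must come before GROUP BY in the clause order

Fix: Place WHERE between FROM and GROUP BY

Corrected query:
SELECT author, AVG(sold) FROM books WHERE sold > 15581 GROUP BY author

Result:
author  | AVG(sold)
--------+----------
Asimov  | 26826    
Austen  | 38793.5  
Le Guin | 21282    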